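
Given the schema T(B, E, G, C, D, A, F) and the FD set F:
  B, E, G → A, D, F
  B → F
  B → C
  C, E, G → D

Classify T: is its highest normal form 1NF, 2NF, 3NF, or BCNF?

1NF

Candidate key: {B, E, G}. Prime attributes: {B, E, G}.
For B → F we have {B}⁺ = {B, C, F}; {B} is not a superkey, so BCNF fails.
Because {F} is non-prime and the left side of B → F is not a superkey, the relation is not in 3NF.
{B} is a proper subset of the key {B, E, G}, and {B}⁺ contains the non-prime attributes {C, F} — a partial dependency, so 2NF is violated.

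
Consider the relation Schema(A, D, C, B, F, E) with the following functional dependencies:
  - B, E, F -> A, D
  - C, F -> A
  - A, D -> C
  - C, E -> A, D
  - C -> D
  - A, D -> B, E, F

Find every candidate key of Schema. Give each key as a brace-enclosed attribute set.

{A, C}⁺ = {A, B, C, D, E, F}, which is every attribute, so {A, C} is a candidate key.
{A, D}⁺ = {A, B, C, D, E, F}, which is every attribute, so {A, D} is a candidate key.
{C, E}⁺ = {A, B, C, D, E, F}, which is every attribute, so {C, E} is a candidate key.
{C, F}⁺ = {A, B, C, D, E, F}, which is every attribute, so {C, F} is a candidate key.
{B, E, F}⁺ = {A, B, C, D, E, F}, which is every attribute, so {B, E, F} is a candidate key.
These are minimal and exhaustive — every other superkey contains one of them.

{A, C}, {A, D}, {B, E, F}, {C, E}, {C, F}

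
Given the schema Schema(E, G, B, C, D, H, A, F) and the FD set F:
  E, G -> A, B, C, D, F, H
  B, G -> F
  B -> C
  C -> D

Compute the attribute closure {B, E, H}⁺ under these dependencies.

Start with {B, E, H}.
B -> C applies; add {C} → now {B, C, E, H}.
C -> D applies; add {D} → now {B, C, D, E, H}.
No further FD applies.

{B, C, D, E, H}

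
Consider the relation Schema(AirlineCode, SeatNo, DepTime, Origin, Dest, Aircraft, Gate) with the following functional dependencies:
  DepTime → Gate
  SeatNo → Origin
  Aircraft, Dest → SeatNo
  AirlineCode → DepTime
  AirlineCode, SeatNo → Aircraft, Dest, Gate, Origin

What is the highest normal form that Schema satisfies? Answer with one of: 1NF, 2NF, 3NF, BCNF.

Candidate keys: {Aircraft, AirlineCode, Dest}, {AirlineCode, SeatNo}. Prime attributes: {Aircraft, AirlineCode, Dest, SeatNo}.
DepTime → Gate breaks BCNF: {DepTime}⁺ = {DepTime, Gate}, so {DepTime} is not a superkey.
DepTime → Gate determines the non-prime attribute {Gate} from a non-superkey — 3NF is violated.
Since {AirlineCode} ⊂ {AirlineCode, SeatNo} and {AirlineCode}⁺ ⊇ {DepTime, Gate} with {DepTime, Gate} non-prime, there is a partial dependency; 2NF fails.

1NF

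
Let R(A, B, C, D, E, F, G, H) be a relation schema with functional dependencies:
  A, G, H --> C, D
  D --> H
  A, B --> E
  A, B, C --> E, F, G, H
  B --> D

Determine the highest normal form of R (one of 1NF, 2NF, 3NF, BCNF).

Candidate keys: {A, B, C}, {A, B, G}. Prime attributes: {A, B, C, G}.
A, G, H --> C, D breaks BCNF: {A, G, H}⁺ = {A, C, D, G, H}, so {A, G, H} is not a superkey.
A, G, H --> C, D has non-prime {D} on the right and a non-superkey on the left, so 3NF fails.
Since {B} ⊂ {A, B, C} and {B}⁺ ⊇ {D, H} with {D, H} non-prime, there is a partial dependency; 2NF fails.

1NF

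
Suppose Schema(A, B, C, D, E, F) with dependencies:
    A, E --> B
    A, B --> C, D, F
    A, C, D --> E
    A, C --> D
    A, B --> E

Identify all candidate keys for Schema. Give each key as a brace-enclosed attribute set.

{A, B}, {A, C}, {A, E}

No FD produces {A}, so it must be in every candidate key.
{A, B} is a candidate key since {A, B}⁺ = {A, B, C, D, E, F} covers every attribute.
{A, C} is a candidate key since {A, C}⁺ = {A, B, C, D, E, F} covers every attribute.
{A, E} is a candidate key since {A, E}⁺ = {A, B, C, D, E, F} covers every attribute.
These are minimal and exhaustive — every other superkey contains one of them.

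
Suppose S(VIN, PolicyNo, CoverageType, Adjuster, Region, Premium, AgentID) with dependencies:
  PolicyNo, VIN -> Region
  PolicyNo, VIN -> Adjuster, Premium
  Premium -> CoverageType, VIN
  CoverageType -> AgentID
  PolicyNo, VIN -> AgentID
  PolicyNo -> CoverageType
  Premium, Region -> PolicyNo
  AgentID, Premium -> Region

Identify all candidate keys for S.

{PolicyNo, VIN}, {Premium}

{Premium} is a candidate key since {Premium}⁺ = {Adjuster, AgentID, CoverageType, PolicyNo, Premium, Region, VIN} covers every attribute.
{PolicyNo, VIN} is a candidate key since {PolicyNo, VIN}⁺ = {Adjuster, AgentID, CoverageType, PolicyNo, Premium, Region, VIN} covers every attribute.
No proper subset of any of these is a key, and no other minimal superkey exists.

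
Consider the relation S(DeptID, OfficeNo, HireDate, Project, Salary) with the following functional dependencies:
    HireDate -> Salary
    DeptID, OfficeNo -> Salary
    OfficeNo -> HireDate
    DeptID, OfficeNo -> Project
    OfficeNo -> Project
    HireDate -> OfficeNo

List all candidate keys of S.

{DeptID} never appears on the right of any FD, so every key must include it.
{DeptID, HireDate}⁺ = {DeptID, HireDate, OfficeNo, Project, Salary}, which is every attribute, so {DeptID, HireDate} is a candidate key.
{DeptID, OfficeNo}⁺ = {DeptID, HireDate, OfficeNo, Project, Salary}, which is every attribute, so {DeptID, OfficeNo} is a candidate key.
Any other superkey properly contains one of these, so there are no further candidate keys.

{DeptID, HireDate}, {DeptID, OfficeNo}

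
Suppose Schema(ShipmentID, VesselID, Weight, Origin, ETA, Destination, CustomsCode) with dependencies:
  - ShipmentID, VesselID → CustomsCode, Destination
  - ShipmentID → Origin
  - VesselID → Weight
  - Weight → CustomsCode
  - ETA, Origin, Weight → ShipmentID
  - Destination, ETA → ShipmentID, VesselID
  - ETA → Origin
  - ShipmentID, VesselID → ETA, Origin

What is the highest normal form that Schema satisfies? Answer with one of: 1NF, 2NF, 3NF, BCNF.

1NF

Candidate keys: {Destination, ETA}, {ETA, VesselID}, {ShipmentID, VesselID}. Prime attributes: {Destination, ETA, ShipmentID, VesselID}.
ShipmentID → Origin breaks BCNF: {ShipmentID}⁺ = {Origin, ShipmentID}, so {ShipmentID} is not a superkey.
ShipmentID → Origin has non-prime {Origin} on the right and a non-superkey on the left, so 3NF fails.
{ETA} is a proper subset of the key {Destination, ETA}, and {ETA}⁺ contains the non-prime attribute {Origin} — a partial dependency, so 2NF is violated.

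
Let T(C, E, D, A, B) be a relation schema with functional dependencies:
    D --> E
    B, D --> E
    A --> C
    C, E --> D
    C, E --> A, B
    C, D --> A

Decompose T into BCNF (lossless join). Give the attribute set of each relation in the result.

Candidate keys of the original relation: {A, D}, {A, E}, {C, D}, {C, E}.
Within {A, B, C, D, E}: {D}⁺ ∩ {A, B, C, D, E} = {D, E}, not the whole set, so D --> E violates BCNF; decompose into {D, E} and {A, B, C, D}.
{D, E} is in BCNF.
Within {A, B, C, D}: {A}⁺ ∩ {A, B, C, D} = {A, C}, not the whole set, so A --> C violates BCNF; decompose into {A, C} and {A, B, D}.
{A, C} is in BCNF.
{A, B, D} is in BCNF.

{A, B, D}; {A, C}; {D, E}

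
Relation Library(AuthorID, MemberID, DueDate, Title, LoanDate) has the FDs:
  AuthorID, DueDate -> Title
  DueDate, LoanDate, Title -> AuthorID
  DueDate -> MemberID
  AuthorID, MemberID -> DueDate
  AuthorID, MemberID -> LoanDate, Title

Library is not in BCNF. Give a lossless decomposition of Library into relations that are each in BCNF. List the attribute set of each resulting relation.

{AuthorID, DueDate, LoanDate, Title}; {DueDate, MemberID}

Candidate keys of the original relation: {AuthorID, DueDate}, {AuthorID, MemberID}, {DueDate, LoanDate, Title}.
{AuthorID, DueDate, LoanDate, MemberID, Title}: {DueDate} determines {DueDate, MemberID} here but is not a superkey — split on DueDate -> MemberID, giving {DueDate, MemberID} and {AuthorID, DueDate, LoanDate, Title}.
{DueDate, MemberID} is in BCNF.
{AuthorID, DueDate, LoanDate, Title} is in BCNF.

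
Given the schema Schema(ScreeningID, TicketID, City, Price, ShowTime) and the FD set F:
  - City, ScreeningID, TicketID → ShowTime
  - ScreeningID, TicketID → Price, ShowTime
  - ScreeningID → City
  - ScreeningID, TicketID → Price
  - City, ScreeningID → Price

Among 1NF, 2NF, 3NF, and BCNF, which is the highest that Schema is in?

Candidate key: {ScreeningID, TicketID}. Prime attributes: {ScreeningID, TicketID}.
ScreeningID → City: {ScreeningID}⁺ = {City, Price, ScreeningID}, which is not all of the attributes, so the left side is not a superkey — BCNF is violated.
ScreeningID → City determines the non-prime attribute {City} from a non-superkey — 3NF is violated.
{ScreeningID} is a proper subset of the key {ScreeningID, TicketID}, and {ScreeningID}⁺ contains the non-prime attributes {City, Price} — a partial dependency, so 2NF is violated.

1NF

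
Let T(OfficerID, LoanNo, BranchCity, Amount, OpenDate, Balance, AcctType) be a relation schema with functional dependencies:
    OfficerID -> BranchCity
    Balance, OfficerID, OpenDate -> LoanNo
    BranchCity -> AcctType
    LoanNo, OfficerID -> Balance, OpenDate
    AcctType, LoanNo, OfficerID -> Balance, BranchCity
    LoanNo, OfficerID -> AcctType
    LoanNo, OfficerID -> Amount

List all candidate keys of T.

{Balance, OfficerID, OpenDate}, {LoanNo, OfficerID}

Attributes never on any right-hand side: {OfficerID} — every candidate key must contain it.
{LoanNo, OfficerID}⁺ = {AcctType, Amount, Balance, BranchCity, LoanNo, OfficerID, OpenDate}, which is every attribute, so {LoanNo, OfficerID} is a candidate key.
{Balance, OfficerID, OpenDate}⁺ = {AcctType, Amount, Balance, BranchCity, LoanNo, OfficerID, OpenDate}, which is every attribute, so {Balance, OfficerID, OpenDate} is a candidate key.
Any other superkey properly contains one of these, so there are no further candidate keys.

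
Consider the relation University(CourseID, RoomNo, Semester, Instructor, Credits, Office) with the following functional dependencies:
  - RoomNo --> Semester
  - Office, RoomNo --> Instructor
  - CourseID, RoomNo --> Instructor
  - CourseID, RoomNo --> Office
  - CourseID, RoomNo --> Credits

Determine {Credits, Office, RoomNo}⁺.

Start with {Credits, Office, RoomNo}.
RoomNo --> Semester applies; add {Semester} → now {Credits, Office, RoomNo, Semester}.
Office, RoomNo --> Instructor applies; add {Instructor} → now {Credits, Instructor, Office, RoomNo, Semester}.
No further FD applies.

{Credits, Instructor, Office, RoomNo, Semester}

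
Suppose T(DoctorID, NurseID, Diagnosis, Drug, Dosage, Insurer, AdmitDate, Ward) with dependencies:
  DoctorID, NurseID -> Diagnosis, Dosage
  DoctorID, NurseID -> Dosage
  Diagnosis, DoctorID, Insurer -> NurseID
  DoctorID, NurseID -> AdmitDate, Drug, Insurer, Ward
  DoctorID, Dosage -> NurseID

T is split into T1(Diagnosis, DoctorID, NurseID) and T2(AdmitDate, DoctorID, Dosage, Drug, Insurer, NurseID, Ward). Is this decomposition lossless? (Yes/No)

Yes

T1 ∩ T2 = {DoctorID, NurseID}; its closure under F is {AdmitDate, Diagnosis, DoctorID, Dosage, Drug, Insurer, NurseID, Ward}.
Since T1 ⊆ {AdmitDate, Diagnosis, DoctorID, Dosage, Drug, Insurer, NurseID, Ward}, the intersection is a superkey of T1; the decomposition is lossless.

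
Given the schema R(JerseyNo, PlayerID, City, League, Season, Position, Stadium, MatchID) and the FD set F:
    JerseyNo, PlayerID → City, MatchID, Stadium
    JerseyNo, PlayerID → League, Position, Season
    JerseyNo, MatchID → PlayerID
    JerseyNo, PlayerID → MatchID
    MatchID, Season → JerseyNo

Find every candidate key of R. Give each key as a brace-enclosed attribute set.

{JerseyNo, MatchID}, {JerseyNo, PlayerID}, {MatchID, Season}

{JerseyNo, MatchID}⁺ = {City, JerseyNo, League, MatchID, PlayerID, Position, Season, Stadium}, which is every attribute, so {JerseyNo, MatchID} is a candidate key.
{JerseyNo, PlayerID}⁺ = {City, JerseyNo, League, MatchID, PlayerID, Position, Season, Stadium}, which is every attribute, so {JerseyNo, PlayerID} is a candidate key.
{MatchID, Season}⁺ = {City, JerseyNo, League, MatchID, PlayerID, Position, Season, Stadium}, which is every attribute, so {MatchID, Season} is a candidate key.
No proper subset of any of these is a key, and no other minimal superkey exists.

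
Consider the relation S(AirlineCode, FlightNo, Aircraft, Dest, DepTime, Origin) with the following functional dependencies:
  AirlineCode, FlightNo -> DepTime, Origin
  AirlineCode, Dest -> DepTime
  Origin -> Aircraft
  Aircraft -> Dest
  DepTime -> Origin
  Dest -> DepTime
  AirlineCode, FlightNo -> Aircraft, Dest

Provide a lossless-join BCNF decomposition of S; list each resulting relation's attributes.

{Aircraft, DepTime, Dest, Origin}; {AirlineCode, Dest, FlightNo}; {AirlineCode, Origin}

Candidate key of the original relation: {AirlineCode, FlightNo}.
In {Aircraft, AirlineCode, DepTime, Dest, FlightNo, Origin}, {AirlineCode, Dest} is not a superkey ({AirlineCode, Dest}⁺ restricted to this set is {Aircraft, AirlineCode, DepTime, Dest, Origin}), so split on AirlineCode, Dest -> Aircraft, DepTime, Origin into {Aircraft, AirlineCode, DepTime, Dest, Origin} and {AirlineCode, Dest, FlightNo}.
In {Aircraft, AirlineCode, DepTime, Dest, Origin}, {Origin} is not a superkey ({Origin}⁺ restricted to this set is {Aircraft, DepTime, Dest, Origin}), so split on Origin -> Aircraft, DepTime, Dest into {Aircraft, DepTime, Dest, Origin} and {AirlineCode, Origin}.
{Aircraft, DepTime, Dest, Origin} has no BCNF violation.
{AirlineCode, Origin} has no BCNF violation.
{AirlineCode, Dest, FlightNo} has no BCNF violation.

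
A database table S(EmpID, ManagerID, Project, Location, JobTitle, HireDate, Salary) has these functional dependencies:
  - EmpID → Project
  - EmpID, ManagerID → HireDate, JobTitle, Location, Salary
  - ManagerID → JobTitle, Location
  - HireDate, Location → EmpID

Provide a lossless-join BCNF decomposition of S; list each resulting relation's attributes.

{EmpID, HireDate, ManagerID, Salary}; {EmpID, Project}; {JobTitle, Location, ManagerID}

Candidate keys of the original relation: {EmpID, ManagerID}, {HireDate, ManagerID}.
In {EmpID, HireDate, JobTitle, Location, ManagerID, Project, Salary}, {EmpID} is not a superkey ({EmpID}⁺ restricted to this set is {EmpID, Project}), so split on EmpID → Project into {EmpID, Project} and {EmpID, HireDate, JobTitle, Location, ManagerID, Salary}.
{EmpID, Project}: every determinant is a superkey — BCNF.
In {EmpID, HireDate, JobTitle, Location, ManagerID, Salary}, {ManagerID} is not a superkey ({ManagerID}⁺ restricted to this set is {JobTitle, Location, ManagerID}), so split on ManagerID → JobTitle, Location into {JobTitle, Location, ManagerID} and {EmpID, HireDate, ManagerID, Salary}.
{JobTitle, Location, ManagerID}: every determinant is a superkey — BCNF.
{EmpID, HireDate, ManagerID, Salary}: every determinant is a superkey — BCNF.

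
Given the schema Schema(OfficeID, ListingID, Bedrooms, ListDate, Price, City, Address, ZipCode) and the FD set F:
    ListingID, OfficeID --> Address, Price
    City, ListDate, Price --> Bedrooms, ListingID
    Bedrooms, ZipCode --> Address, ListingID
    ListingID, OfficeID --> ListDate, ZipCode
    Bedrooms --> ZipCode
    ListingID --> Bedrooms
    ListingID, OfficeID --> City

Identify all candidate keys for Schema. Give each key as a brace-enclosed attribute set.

Attributes never on any right-hand side: {OfficeID} — every candidate key must contain it.
{Bedrooms, OfficeID} is a candidate key since {Bedrooms, OfficeID}⁺ = {Address, Bedrooms, City, ListDate, ListingID, OfficeID, Price, ZipCode} covers every attribute.
{ListingID, OfficeID} is a candidate key since {ListingID, OfficeID}⁺ = {Address, Bedrooms, City, ListDate, ListingID, OfficeID, Price, ZipCode} covers every attribute.
{City, ListDate, OfficeID, Price} is a candidate key since {City, ListDate, OfficeID, Price}⁺ = {Address, Bedrooms, City, ListDate, ListingID, OfficeID, Price, ZipCode} covers every attribute.
These are minimal and exhaustive — every other superkey contains one of them.

{Bedrooms, OfficeID}, {City, ListDate, OfficeID, Price}, {ListingID, OfficeID}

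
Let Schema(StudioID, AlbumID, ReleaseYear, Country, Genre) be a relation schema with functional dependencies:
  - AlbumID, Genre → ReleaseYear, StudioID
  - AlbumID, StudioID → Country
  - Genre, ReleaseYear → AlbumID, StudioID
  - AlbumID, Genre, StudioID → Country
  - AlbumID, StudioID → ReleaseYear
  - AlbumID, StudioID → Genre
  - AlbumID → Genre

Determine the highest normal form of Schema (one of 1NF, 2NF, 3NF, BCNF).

Candidate keys: {AlbumID}, {Genre, ReleaseYear}. Prime attributes: {AlbumID, Genre, ReleaseYear}.
The left-hand side of every FD is a superkey, so BCNF is satisfied.

BCNF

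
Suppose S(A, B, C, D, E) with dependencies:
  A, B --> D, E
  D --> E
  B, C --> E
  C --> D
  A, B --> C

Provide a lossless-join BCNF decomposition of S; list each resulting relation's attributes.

Candidate key of the original relation: {A, B}.
In {A, B, C, D, E}, {D} is not a superkey ({D}⁺ restricted to this set is {D, E}), so split on D --> E into {D, E} and {A, B, C, D}.
{D, E}: every determinant is a superkey — BCNF.
In {A, B, C, D}, {B, C} is not a superkey ({B, C}⁺ restricted to this set is {B, C, D}), so split on B, C --> D into {B, C, D} and {A, B, C}.
In {B, C, D}, {C} is not a superkey ({C}⁺ restricted to this set is {C, D}), so split on C --> D into {C, D} and {B, C}.
{C, D}: every determinant is a superkey — BCNF.
{B, C}: every determinant is a superkey — BCNF.
{A, B, C}: every determinant is a superkey — BCNF.

{A, B, C}; {C, D}; {D, E}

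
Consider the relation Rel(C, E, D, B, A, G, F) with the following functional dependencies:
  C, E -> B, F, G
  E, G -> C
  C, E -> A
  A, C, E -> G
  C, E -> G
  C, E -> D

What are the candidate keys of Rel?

{C, E}, {E, G}

Attributes never on any right-hand side: {E} — every candidate key must contain it.
{C, E} is a candidate key since {C, E}⁺ = {A, B, C, D, E, F, G} covers every attribute.
{E, G} is a candidate key since {E, G}⁺ = {A, B, C, D, E, F, G} covers every attribute.
No proper subset of any of these is a key, and no other minimal superkey exists.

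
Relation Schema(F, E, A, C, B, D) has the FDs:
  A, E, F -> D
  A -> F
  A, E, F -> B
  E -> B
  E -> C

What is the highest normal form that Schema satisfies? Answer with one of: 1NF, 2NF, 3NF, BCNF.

1NF

Candidate key: {A, E}. Prime attributes: {A, E}.
For A -> F we have {A}⁺ = {A, F}; {A} is not a superkey, so BCNF fails.
A -> F determines the non-prime attribute {F} from a non-superkey — 3NF is violated.
{A} is a proper subset of the key {A, E}, and {A}⁺ contains the non-prime attribute {F} — a partial dependency, so 2NF is violated.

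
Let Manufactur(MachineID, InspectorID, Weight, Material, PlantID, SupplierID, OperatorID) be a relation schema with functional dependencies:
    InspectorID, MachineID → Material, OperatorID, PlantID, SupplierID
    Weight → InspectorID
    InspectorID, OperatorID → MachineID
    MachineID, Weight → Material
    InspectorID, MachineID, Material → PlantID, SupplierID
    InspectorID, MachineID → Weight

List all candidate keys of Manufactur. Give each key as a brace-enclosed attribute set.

{InspectorID, MachineID}, {InspectorID, OperatorID}, {MachineID, Weight}, {OperatorID, Weight}

{InspectorID, MachineID}⁺ = {InspectorID, MachineID, Material, OperatorID, PlantID, SupplierID, Weight}, which is every attribute, so {InspectorID, MachineID} is a candidate key.
{InspectorID, OperatorID}⁺ = {InspectorID, MachineID, Material, OperatorID, PlantID, SupplierID, Weight}, which is every attribute, so {InspectorID, OperatorID} is a candidate key.
{MachineID, Weight}⁺ = {InspectorID, MachineID, Material, OperatorID, PlantID, SupplierID, Weight}, which is every attribute, so {MachineID, Weight} is a candidate key.
{OperatorID, Weight}⁺ = {InspectorID, MachineID, Material, OperatorID, PlantID, SupplierID, Weight}, which is every attribute, so {OperatorID, Weight} is a candidate key.
Any other superkey properly contains one of these, so there are no further candidate keys.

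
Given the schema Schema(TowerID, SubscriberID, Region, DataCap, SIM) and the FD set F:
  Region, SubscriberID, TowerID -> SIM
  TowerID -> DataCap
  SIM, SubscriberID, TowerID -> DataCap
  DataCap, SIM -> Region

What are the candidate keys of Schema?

No FD produces {SubscriberID, TowerID}, so they must be in every candidate key.
Closure of {Region, SubscriberID, TowerID} is {DataCap, Region, SIM, SubscriberID, TowerID}, the whole schema; {Region, SubscriberID, TowerID} is a candidate key.
Closure of {SIM, SubscriberID, TowerID} is {DataCap, Region, SIM, SubscriberID, TowerID}, the whole schema; {SIM, SubscriberID, TowerID} is a candidate key.
These are minimal and exhaustive — every other superkey contains one of them.

{Region, SubscriberID, TowerID}, {SIM, SubscriberID, TowerID}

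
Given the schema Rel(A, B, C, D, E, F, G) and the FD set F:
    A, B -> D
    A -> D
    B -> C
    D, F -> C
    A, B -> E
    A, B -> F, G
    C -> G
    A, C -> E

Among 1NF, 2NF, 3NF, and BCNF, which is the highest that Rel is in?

1NF

Candidate key: {A, B}. Prime attributes: {A, B}.
A -> D breaks BCNF: {A}⁺ = {A, D}, so {A} is not a superkey.
A -> D has non-prime {D} on the right and a non-superkey on the left, so 3NF fails.
{A} is a proper subset of the key {A, B}, and {A}⁺ contains the non-prime attribute {D} — a partial dependency, so 2NF is violated.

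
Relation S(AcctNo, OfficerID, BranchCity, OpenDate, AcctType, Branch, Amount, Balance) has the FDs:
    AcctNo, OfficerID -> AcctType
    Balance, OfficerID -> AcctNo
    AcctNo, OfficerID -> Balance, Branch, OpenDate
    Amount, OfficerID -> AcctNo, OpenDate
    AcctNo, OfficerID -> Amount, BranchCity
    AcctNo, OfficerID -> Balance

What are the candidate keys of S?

{AcctNo, OfficerID}, {Amount, OfficerID}, {Balance, OfficerID}

Attributes never on any right-hand side: {OfficerID} — every candidate key must contain it.
{AcctNo, OfficerID} is a candidate key since {AcctNo, OfficerID}⁺ = {AcctNo, AcctType, Amount, Balance, Branch, BranchCity, OfficerID, OpenDate} covers every attribute.
{Amount, OfficerID} is a candidate key since {Amount, OfficerID}⁺ = {AcctNo, AcctType, Amount, Balance, Branch, BranchCity, OfficerID, OpenDate} covers every attribute.
{Balance, OfficerID} is a candidate key since {Balance, OfficerID}⁺ = {AcctNo, AcctType, Amount, Balance, Branch, BranchCity, OfficerID, OpenDate} covers every attribute.
No proper subset of any of these is a key, and no other minimal superkey exists.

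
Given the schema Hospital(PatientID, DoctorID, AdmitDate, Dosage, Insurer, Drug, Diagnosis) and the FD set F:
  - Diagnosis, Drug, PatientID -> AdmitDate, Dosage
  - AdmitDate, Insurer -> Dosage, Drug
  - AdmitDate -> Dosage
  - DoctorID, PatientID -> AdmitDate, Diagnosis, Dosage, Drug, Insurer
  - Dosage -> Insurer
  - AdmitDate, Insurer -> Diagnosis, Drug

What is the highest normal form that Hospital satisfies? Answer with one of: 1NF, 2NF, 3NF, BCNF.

2NF

Candidate key: {DoctorID, PatientID}. Prime attributes: {DoctorID, PatientID}.
For Diagnosis, Drug, PatientID -> AdmitDate, Dosage we have {Diagnosis, Drug, PatientID}⁺ = {AdmitDate, Diagnosis, Dosage, Drug, Insurer, PatientID}; {Diagnosis, Drug, PatientID} is not a superkey, so BCNF fails.
Because {AdmitDate, Dosage} are non-prime and the left side of Diagnosis, Drug, PatientID -> AdmitDate, Dosage is not a superkey, the relation is not in 3NF.
Checking every proper subset of each key, none determines a non-prime attribute — 2NF is satisfied.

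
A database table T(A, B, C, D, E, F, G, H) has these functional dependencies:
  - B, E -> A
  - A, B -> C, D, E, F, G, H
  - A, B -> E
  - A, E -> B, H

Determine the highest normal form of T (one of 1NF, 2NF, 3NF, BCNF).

BCNF

Candidate keys: {A, B}, {A, E}, {B, E}. Prime attributes: {A, B, E}.
Every FD has a superkey on the left, so the relation is in BCNF.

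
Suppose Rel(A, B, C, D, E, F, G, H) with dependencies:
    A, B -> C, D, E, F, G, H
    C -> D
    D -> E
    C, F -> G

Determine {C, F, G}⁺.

Start with {C, F, G}.
C -> D applies; add {D} → now {C, D, F, G}.
D -> E applies; add {E} → now {C, D, E, F, G}.
No further FD applies.

{C, D, E, F, G}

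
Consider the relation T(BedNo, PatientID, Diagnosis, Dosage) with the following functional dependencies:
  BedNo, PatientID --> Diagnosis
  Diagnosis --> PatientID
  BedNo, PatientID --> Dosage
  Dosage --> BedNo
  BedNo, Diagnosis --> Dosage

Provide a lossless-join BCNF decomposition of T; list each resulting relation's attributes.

Candidate keys of the original relation: {BedNo, Diagnosis}, {BedNo, PatientID}, {Diagnosis, Dosage}, {Dosage, PatientID}.
Within {BedNo, Diagnosis, Dosage, PatientID}: {Diagnosis}⁺ ∩ {BedNo, Diagnosis, Dosage, PatientID} = {Diagnosis, PatientID}, not the whole set, so Diagnosis --> PatientID violates BCNF; decompose into {Diagnosis, PatientID} and {BedNo, Diagnosis, Dosage}.
{Diagnosis, PatientID} is in BCNF.
Within {BedNo, Diagnosis, Dosage}: {Dosage}⁺ ∩ {BedNo, Diagnosis, Dosage} = {BedNo, Dosage}, not the whole set, so Dosage --> BedNo violates BCNF; decompose into {BedNo, Dosage} and {Diagnosis, Dosage}.
{BedNo, Dosage} is in BCNF.
{Diagnosis, Dosage} is in BCNF.

{BedNo, Dosage}; {Diagnosis, Dosage}; {Diagnosis, PatientID}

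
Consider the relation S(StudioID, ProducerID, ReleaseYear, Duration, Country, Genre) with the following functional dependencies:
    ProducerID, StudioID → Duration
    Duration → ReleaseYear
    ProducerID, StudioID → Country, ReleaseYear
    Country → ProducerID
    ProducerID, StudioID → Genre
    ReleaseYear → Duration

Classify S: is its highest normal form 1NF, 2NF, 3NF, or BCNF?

2NF

Candidate keys: {Country, StudioID}, {ProducerID, StudioID}. Prime attributes: {Country, ProducerID, StudioID}.
Duration → ReleaseYear breaks BCNF: {Duration}⁺ = {Duration, ReleaseYear}, so {Duration} is not a superkey.
Duration → ReleaseYear has non-prime {ReleaseYear} on the right and a non-superkey on the left, so 3NF fails.
No proper subset of a key has a non-prime attribute in its closure, so there is no partial dependency; 2NF holds.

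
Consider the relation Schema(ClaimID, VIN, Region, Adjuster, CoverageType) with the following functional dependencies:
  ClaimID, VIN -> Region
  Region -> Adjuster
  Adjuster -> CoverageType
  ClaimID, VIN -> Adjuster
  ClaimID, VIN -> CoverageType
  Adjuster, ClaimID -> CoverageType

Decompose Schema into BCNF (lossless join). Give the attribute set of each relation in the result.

Candidate key of the original relation: {ClaimID, VIN}.
Within {Adjuster, ClaimID, CoverageType, Region, VIN}: {Region}⁺ ∩ {Adjuster, ClaimID, CoverageType, Region, VIN} = {Adjuster, CoverageType, Region}, not the whole set, so Region -> Adjuster, CoverageType violates BCNF; decompose into {Adjuster, CoverageType, Region} and {ClaimID, Region, VIN}.
Within {Adjuster, CoverageType, Region}: {Adjuster}⁺ ∩ {Adjuster, CoverageType, Region} = {Adjuster, CoverageType}, not the whole set, so Adjuster -> CoverageType violates BCNF; decompose into {Adjuster, CoverageType} and {Adjuster, Region}.
{Adjuster, CoverageType} is in BCNF.
{Adjuster, Region} is in BCNF.
{ClaimID, Region, VIN} is in BCNF.

{Adjuster, CoverageType}; {Adjuster, Region}; {ClaimID, Region, VIN}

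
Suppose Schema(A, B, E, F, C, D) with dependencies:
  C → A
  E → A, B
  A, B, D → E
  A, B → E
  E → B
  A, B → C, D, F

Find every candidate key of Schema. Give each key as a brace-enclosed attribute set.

{A, B}, {B, C}, {E}

{E}⁺ = {A, B, C, D, E, F}, which is every attribute, so {E} is a candidate key.
{A, B}⁺ = {A, B, C, D, E, F}, which is every attribute, so {A, B} is a candidate key.
{B, C}⁺ = {A, B, C, D, E, F}, which is every attribute, so {B, C} is a candidate key.
No proper subset of any of these is a key, and no other minimal superkey exists.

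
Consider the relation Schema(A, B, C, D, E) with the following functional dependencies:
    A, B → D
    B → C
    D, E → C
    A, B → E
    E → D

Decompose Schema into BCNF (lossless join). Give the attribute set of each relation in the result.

{A, B, E}; {B, C}; {D, E}

Candidate key of the original relation: {A, B}.
Within {A, B, C, D, E}: {B}⁺ ∩ {A, B, C, D, E} = {B, C}, not the whole set, so B → C violates BCNF; decompose into {B, C} and {A, B, D, E}.
{B, C} is in BCNF.
Within {A, B, D, E}: {E}⁺ ∩ {A, B, D, E} = {D, E}, not the whole set, so E → D violates BCNF; decompose into {D, E} and {A, B, E}.
{D, E} is in BCNF.
{A, B, E} is in BCNF.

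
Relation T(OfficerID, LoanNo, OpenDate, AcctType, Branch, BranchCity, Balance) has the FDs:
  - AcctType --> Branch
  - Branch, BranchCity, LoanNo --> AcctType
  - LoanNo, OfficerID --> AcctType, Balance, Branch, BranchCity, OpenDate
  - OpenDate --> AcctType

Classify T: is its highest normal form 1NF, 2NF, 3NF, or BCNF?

Candidate key: {LoanNo, OfficerID}. Prime attributes: {LoanNo, OfficerID}.
AcctType --> Branch breaks BCNF: {AcctType}⁺ = {AcctType, Branch}, so {AcctType} is not a superkey.
AcctType --> Branch determines the non-prime attribute {Branch} from a non-superkey — 3NF is violated.
No proper subset of a key has a non-prime attribute in its closure, so there is no partial dependency; 2NF holds.

2NF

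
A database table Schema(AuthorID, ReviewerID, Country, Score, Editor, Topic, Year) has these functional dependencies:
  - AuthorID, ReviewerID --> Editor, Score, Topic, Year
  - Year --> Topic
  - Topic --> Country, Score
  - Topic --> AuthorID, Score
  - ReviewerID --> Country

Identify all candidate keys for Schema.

{AuthorID, ReviewerID}, {ReviewerID, Topic}, {ReviewerID, Year}

Attributes never on any right-hand side: {ReviewerID} — every candidate key must contain it.
{AuthorID, ReviewerID} is a candidate key since {AuthorID, ReviewerID}⁺ = {AuthorID, Country, Editor, ReviewerID, Score, Topic, Year} covers every attribute.
{ReviewerID, Topic} is a candidate key since {ReviewerID, Topic}⁺ = {AuthorID, Country, Editor, ReviewerID, Score, Topic, Year} covers every attribute.
{ReviewerID, Year} is a candidate key since {ReviewerID, Year}⁺ = {AuthorID, Country, Editor, ReviewerID, Score, Topic, Year} covers every attribute.
These are minimal and exhaustive — every other superkey contains one of them.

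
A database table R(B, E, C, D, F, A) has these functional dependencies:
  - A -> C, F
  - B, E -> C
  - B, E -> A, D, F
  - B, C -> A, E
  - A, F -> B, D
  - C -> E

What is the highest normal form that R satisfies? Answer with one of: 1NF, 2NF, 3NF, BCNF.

3NF

Candidate keys: {A}, {B, C}, {B, E}. Prime attributes: {A, B, C, E}.
For C -> E we have {C}⁺ = {C, E}; {C} is not a superkey, so BCNF fails.
Its right-hand attributes {E} are all prime, as are those of every other non-superkey FD — the relation is in 3NF.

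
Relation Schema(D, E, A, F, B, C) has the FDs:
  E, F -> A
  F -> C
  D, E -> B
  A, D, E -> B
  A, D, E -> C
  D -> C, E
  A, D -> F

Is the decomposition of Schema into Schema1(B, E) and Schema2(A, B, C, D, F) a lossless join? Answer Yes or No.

No

Common attributes: {B}; their closure is {B}.
The closure covers neither Schema1 nor Schema2 entirely; the join is not lossless.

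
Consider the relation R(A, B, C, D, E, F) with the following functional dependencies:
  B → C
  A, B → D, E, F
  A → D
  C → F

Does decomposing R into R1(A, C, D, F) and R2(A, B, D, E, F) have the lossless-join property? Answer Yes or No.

No

Common attributes: {A, D, F}; their closure is {A, D, F}.
The closure covers neither R1 nor R2 entirely; the join is not lossless.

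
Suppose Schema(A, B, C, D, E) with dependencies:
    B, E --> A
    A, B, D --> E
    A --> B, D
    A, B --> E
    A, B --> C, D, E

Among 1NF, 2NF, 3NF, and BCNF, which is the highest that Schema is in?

Candidate keys: {A}, {B, E}. Prime attributes: {A, B, E}.
Every FD has a superkey on the left, so the relation is in BCNF.

BCNF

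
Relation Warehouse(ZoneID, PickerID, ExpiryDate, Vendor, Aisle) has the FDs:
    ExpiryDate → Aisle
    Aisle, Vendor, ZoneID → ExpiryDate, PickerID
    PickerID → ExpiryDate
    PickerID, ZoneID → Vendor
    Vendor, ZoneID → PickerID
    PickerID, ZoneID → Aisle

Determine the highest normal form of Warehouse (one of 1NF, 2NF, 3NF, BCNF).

Candidate keys: {PickerID, ZoneID}, {Vendor, ZoneID}. Prime attributes: {PickerID, Vendor, ZoneID}.
ExpiryDate → Aisle breaks BCNF: {ExpiryDate}⁺ = {Aisle, ExpiryDate}, so {ExpiryDate} is not a superkey.
ExpiryDate → Aisle determines the non-prime attribute {Aisle} from a non-superkey — 3NF is violated.
The proper key subset {PickerID} of {PickerID, ZoneID} determines non-prime {Aisle, ExpiryDate}, so the relation is not even in 2NF.

1NF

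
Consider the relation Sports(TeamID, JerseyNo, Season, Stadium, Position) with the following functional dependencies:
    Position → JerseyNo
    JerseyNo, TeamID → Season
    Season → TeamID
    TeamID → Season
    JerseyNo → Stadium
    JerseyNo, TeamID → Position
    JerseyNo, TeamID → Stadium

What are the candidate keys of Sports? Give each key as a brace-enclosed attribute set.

{JerseyNo, Season}, {JerseyNo, TeamID}, {Position, Season}, {Position, TeamID}

{JerseyNo, Season}⁺ = {JerseyNo, Position, Season, Stadium, TeamID} — all of the relation — so {JerseyNo, Season} is a candidate key.
{JerseyNo, TeamID}⁺ = {JerseyNo, Position, Season, Stadium, TeamID} — all of the relation — so {JerseyNo, TeamID} is a candidate key.
{Position, Season}⁺ = {JerseyNo, Position, Season, Stadium, TeamID} — all of the relation — so {Position, Season} is a candidate key.
{Position, TeamID}⁺ = {JerseyNo, Position, Season, Stadium, TeamID} — all of the relation — so {Position, TeamID} is a candidate key.
No proper subset of any of these is a key, and no other minimal superkey exists.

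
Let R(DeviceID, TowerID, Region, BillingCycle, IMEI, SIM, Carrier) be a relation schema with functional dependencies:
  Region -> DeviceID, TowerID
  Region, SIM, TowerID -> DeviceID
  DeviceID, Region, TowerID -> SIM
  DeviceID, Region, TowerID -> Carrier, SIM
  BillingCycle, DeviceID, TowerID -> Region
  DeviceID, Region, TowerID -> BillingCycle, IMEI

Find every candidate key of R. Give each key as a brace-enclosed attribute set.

{Region} is a candidate key since {Region}⁺ = {BillingCycle, Carrier, DeviceID, IMEI, Region, SIM, TowerID} covers every attribute.
{BillingCycle, DeviceID, TowerID} is a candidate key since {BillingCycle, DeviceID, TowerID}⁺ = {BillingCycle, Carrier, DeviceID, IMEI, Region, SIM, TowerID} covers every attribute.
These are minimal and exhaustive — every other superkey contains one of them.

{BillingCycle, DeviceID, TowerID}, {Region}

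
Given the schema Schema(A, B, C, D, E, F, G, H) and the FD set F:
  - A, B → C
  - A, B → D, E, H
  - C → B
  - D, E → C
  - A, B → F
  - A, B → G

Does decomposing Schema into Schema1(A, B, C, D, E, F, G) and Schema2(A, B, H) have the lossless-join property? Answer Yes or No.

Common attributes: {A, B}; their closure is {A, B, C, D, E, F, G, H}.
Since Schema1 ⊆ {A, B, C, D, E, F, G, H}, the intersection is a superkey of Schema1; the decomposition is lossless.

Yes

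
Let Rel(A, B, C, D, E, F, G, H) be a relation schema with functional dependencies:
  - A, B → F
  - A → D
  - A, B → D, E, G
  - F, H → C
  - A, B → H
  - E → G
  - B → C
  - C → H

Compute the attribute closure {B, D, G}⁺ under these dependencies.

{B, C, D, G, H}

Start with {B, D, G}.
B → C applies; add {C} → now {B, C, D, G}.
C → H applies; add {H} → now {B, C, D, G, H}.
No further FD applies.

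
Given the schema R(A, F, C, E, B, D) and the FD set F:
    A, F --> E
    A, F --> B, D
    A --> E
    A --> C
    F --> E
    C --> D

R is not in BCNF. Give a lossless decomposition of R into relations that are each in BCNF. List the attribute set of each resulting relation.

{A, B, F}; {A, C, E}; {C, D}

Candidate key of the original relation: {A, F}.
In {A, B, C, D, E, F}, {A} is not a superkey ({A}⁺ restricted to this set is {A, C, D, E}), so split on A --> C, D, E into {A, C, D, E} and {A, B, F}.
In {A, C, D, E}, {C} is not a superkey ({C}⁺ restricted to this set is {C, D}), so split on C --> D into {C, D} and {A, C, E}.
{C, D}: every determinant is a superkey — BCNF.
{A, C, E}: every determinant is a superkey — BCNF.
{A, B, F}: every determinant is a superkey — BCNF.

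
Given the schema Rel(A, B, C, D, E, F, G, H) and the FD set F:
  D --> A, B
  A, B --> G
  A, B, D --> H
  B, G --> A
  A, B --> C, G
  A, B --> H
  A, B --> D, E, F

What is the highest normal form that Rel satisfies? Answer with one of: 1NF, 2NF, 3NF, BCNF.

BCNF

Candidate keys: {A, B}, {B, G}, {D}. Prime attributes: {A, B, D, G}.
The left-hand side of every FD is a superkey, so BCNF is satisfied.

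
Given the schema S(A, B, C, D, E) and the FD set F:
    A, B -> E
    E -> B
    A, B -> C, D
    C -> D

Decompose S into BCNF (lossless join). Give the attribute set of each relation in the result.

Candidate keys of the original relation: {A, B}, {A, E}.
In {A, B, C, D, E}, {E} is not a superkey ({E}⁺ restricted to this set is {B, E}), so split on E -> B into {B, E} and {A, C, D, E}.
{B, E}: every determinant is a superkey — BCNF.
In {A, C, D, E}, {C} is not a superkey ({C}⁺ restricted to this set is {C, D}), so split on C -> D into {C, D} and {A, C, E}.
{C, D}: every determinant is a superkey — BCNF.
{A, C, E}: every determinant is a superkey — BCNF.

{A, C, E}; {B, E}; {C, D}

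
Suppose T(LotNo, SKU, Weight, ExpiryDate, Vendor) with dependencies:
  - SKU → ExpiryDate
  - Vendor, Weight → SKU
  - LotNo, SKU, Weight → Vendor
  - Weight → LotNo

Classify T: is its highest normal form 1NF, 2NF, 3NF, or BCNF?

1NF

Candidate keys: {SKU, Weight}, {Vendor, Weight}. Prime attributes: {SKU, Vendor, Weight}.
SKU → ExpiryDate: {SKU}⁺ = {ExpiryDate, SKU}, which is not all of the attributes, so the left side is not a superkey — BCNF is violated.
SKU → ExpiryDate has non-prime {ExpiryDate} on the right and a non-superkey on the left, so 3NF fails.
Since {SKU} ⊂ {SKU, Weight} and {SKU}⁺ ⊇ {ExpiryDate} with {ExpiryDate} non-prime, there is a partial dependency; 2NF fails.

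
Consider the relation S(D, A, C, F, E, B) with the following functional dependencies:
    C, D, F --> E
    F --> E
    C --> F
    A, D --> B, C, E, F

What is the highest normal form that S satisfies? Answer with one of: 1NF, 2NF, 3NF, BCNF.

Candidate key: {A, D}. Prime attributes: {A, D}.
For C, D, F --> E we have {C, D, F}⁺ = {C, D, E, F}; {C, D, F} is not a superkey, so BCNF fails.
C, D, F --> E has non-prime {E} on the right and a non-superkey on the left, so 3NF fails.
No non-prime attribute depends on a proper subset of any candidate key, so 2NF holds.

2NF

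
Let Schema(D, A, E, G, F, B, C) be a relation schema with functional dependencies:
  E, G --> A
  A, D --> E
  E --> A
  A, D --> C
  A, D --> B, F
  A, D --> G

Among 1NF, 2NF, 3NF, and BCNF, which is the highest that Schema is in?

3NF

Candidate keys: {A, D}, {D, E}. Prime attributes: {A, D, E}.
E, G --> A: {E, G}⁺ = {A, E, G}, which is not all of the attributes, so the left side is not a superkey — BCNF is violated.
Its right-hand attributes {A} are all prime, as are those of every other non-superkey FD — the relation is in 3NF.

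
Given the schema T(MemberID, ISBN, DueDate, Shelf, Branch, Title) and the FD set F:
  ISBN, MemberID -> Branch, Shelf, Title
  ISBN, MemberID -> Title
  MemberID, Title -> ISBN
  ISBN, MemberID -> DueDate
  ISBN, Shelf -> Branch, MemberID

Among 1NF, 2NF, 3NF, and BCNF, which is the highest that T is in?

BCNF

Candidate keys: {ISBN, MemberID}, {ISBN, Shelf}, {MemberID, Title}. Prime attributes: {ISBN, MemberID, Shelf, Title}.
Every FD has a superkey on the left, so the relation is in BCNF.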